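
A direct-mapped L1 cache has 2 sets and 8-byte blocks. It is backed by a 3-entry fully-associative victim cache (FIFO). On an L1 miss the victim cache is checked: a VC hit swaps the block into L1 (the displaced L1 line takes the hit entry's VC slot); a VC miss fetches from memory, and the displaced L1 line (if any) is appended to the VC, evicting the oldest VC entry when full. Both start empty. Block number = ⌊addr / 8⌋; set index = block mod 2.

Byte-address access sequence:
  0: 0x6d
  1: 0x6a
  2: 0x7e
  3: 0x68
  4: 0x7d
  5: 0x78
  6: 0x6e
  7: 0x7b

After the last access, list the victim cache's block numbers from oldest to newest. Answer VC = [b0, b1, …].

#0 0x6d→b13/s1 MISS; vc=[]
#1 0x6a→b13/s1 L1-HIT; vc=[]
#2 0x7e→b15/s1 MISS; vc=[13]
#3 0x68→b13/s1 VC-HIT; vc=[15]
#4 0x7d→b15/s1 VC-HIT; vc=[13]
#5 0x78→b15/s1 L1-HIT; vc=[13]
#6 0x6e→b13/s1 VC-HIT; vc=[15]
#7 0x7b→b15/s1 VC-HIT; vc=[13]

VC = [13]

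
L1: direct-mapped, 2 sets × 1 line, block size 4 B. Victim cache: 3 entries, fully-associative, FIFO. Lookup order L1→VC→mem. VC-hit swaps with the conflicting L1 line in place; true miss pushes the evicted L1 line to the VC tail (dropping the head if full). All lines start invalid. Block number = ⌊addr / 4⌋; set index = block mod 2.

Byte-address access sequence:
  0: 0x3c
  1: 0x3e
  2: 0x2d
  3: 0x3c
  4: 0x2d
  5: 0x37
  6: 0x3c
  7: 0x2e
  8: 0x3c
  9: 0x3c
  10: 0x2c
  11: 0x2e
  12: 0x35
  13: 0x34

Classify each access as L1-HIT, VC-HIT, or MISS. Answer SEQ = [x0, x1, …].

  [0] addr=0x3c blk=15 s=1: MISS | VC []
  [1] addr=0x3e blk=15 s=1: L1-HIT | VC []
  [2] addr=0x2d blk=11 s=1: MISS | VC [15]
  [3] addr=0x3c blk=15 s=1: VC-HIT | VC [11]
  [4] addr=0x2d blk=11 s=1: VC-HIT | VC [15]
  [5] addr=0x37 blk=13 s=1: MISS | VC [15, 11]
  [6] addr=0x3c blk=15 s=1: VC-HIT | VC [13, 11]
  [7] addr=0x2e blk=11 s=1: VC-HIT | VC [13, 15]
  [8] addr=0x3c blk=15 s=1: VC-HIT | VC [13, 11]
  [9] addr=0x3c blk=15 s=1: L1-HIT | VC [13, 11]
  [10] addr=0x2c blk=11 s=1: VC-HIT | VC [13, 15]
  [11] addr=0x2e blk=11 s=1: L1-HIT | VC [13, 15]
  [12] addr=0x35 blk=13 s=1: VC-HIT | VC [11, 15]
  [13] addr=0x34 blk=13 s=1: L1-HIT | VC [11, 15]

SEQ = [MISS, L1-HIT, MISS, VC-HIT, VC-HIT, MISS, VC-HIT, VC-HIT, VC-HIT, L1-HIT, VC-HIT, L1-HIT, VC-HIT, L1-HIT]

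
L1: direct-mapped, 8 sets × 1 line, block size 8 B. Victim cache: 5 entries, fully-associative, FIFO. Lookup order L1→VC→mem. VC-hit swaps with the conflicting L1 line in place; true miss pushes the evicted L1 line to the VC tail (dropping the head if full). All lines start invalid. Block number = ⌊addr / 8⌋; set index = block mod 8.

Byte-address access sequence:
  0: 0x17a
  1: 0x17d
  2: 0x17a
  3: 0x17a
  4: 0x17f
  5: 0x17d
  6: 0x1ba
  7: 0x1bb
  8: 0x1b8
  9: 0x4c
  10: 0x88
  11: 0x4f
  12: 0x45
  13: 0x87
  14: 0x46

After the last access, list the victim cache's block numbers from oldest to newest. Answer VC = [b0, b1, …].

VC = [47, 17, 16]

#0 0x17a→b47/s7 MISS; vc=[]
#1 0x17d→b47/s7 L1-HIT; vc=[]
#2 0x17a→b47/s7 L1-HIT; vc=[]
#3 0x17a→b47/s7 L1-HIT; vc=[]
#4 0x17f→b47/s7 L1-HIT; vc=[]
#5 0x17d→b47/s7 L1-HIT; vc=[]
#6 0x1ba→b55/s7 MISS; vc=[47]
#7 0x1bb→b55/s7 L1-HIT; vc=[47]
#8 0x1b8→b55/s7 L1-HIT; vc=[47]
#9 0x4c→b9/s1 MISS; vc=[47]
#10 0x88→b17/s1 MISS; vc=[47,9]
#11 0x4f→b9/s1 VC-HIT; vc=[47,17]
#12 0x45→b8/s0 MISS; vc=[47,17]
#13 0x87→b16/s0 MISS; vc=[47,17,8]
#14 0x46→b8/s0 VC-HIT; vc=[47,17,16]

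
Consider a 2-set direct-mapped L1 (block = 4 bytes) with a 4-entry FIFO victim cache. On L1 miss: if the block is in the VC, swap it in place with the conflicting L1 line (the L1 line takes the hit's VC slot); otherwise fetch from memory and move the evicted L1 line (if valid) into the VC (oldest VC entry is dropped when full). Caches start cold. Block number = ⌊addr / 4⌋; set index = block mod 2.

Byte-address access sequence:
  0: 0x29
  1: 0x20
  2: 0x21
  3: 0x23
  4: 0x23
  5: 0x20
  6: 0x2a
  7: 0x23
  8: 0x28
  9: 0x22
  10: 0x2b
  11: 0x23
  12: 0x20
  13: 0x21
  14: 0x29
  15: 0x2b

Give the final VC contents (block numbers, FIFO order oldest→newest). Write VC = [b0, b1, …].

VC = [8]

#0 0x29→b10/s0 MISS; vc=[]
#1 0x20→b8/s0 MISS; vc=[10]
#2 0x21→b8/s0 L1-HIT; vc=[10]
#3 0x23→b8/s0 L1-HIT; vc=[10]
#4 0x23→b8/s0 L1-HIT; vc=[10]
#5 0x20→b8/s0 L1-HIT; vc=[10]
#6 0x2a→b10/s0 VC-HIT; vc=[8]
#7 0x23→b8/s0 VC-HIT; vc=[10]
#8 0x28→b10/s0 VC-HIT; vc=[8]
#9 0x22→b8/s0 VC-HIT; vc=[10]
#10 0x2b→b10/s0 VC-HIT; vc=[8]
#11 0x23→b8/s0 VC-HIT; vc=[10]
#12 0x20→b8/s0 L1-HIT; vc=[10]
#13 0x21→b8/s0 L1-HIT; vc=[10]
#14 0x29→b10/s0 VC-HIT; vc=[8]
#15 0x2b→b10/s0 L1-HIT; vc=[8]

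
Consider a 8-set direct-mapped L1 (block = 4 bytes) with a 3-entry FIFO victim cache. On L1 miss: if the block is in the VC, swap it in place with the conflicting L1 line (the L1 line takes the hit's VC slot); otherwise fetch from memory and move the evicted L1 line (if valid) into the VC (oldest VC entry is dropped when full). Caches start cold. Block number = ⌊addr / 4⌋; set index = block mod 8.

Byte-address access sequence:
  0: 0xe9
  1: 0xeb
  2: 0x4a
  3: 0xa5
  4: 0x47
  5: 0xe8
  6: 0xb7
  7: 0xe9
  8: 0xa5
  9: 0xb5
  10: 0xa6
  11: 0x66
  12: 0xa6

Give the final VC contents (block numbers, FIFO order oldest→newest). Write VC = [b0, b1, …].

VC = [18, 17, 25]

#0 0xe9→b58/s2 MISS; vc=[]
#1 0xeb→b58/s2 L1-HIT; vc=[]
#2 0x4a→b18/s2 MISS; vc=[58]
#3 0xa5→b41/s1 MISS; vc=[58]
#4 0x47→b17/s1 MISS; vc=[58,41]
#5 0xe8→b58/s2 VC-HIT; vc=[18,41]
#6 0xb7→b45/s5 MISS; vc=[18,41]
#7 0xe9→b58/s2 L1-HIT; vc=[18,41]
#8 0xa5→b41/s1 VC-HIT; vc=[18,17]
#9 0xb5→b45/s5 L1-HIT; vc=[18,17]
#10 0xa6→b41/s1 L1-HIT; vc=[18,17]
#11 0x66→b25/s1 MISS; vc=[18,17,41]
#12 0xa6→b41/s1 VC-HIT; vc=[18,17,25]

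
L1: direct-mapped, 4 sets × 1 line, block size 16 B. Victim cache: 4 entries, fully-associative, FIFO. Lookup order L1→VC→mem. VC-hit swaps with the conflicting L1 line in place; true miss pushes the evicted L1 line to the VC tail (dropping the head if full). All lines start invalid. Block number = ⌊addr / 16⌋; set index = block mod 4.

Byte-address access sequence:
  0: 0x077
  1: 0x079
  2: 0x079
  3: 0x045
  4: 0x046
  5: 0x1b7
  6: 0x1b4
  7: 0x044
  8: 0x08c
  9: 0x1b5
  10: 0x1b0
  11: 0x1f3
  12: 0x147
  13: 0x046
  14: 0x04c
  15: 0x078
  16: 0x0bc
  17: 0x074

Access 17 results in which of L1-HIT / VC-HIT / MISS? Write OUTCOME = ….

OUTCOME = VC-HIT

#0 0x77→b7/s3 MISS; vc=[]
#1 0x79→b7/s3 L1-HIT; vc=[]
#2 0x79→b7/s3 L1-HIT; vc=[]
#3 0x45→b4/s0 MISS; vc=[]
#4 0x46→b4/s0 L1-HIT; vc=[]
#5 0x1b7→b27/s3 MISS; vc=[7]
#6 0x1b4→b27/s3 L1-HIT; vc=[7]
#7 0x44→b4/s0 L1-HIT; vc=[7]
#8 0x8c→b8/s0 MISS; vc=[7,4]
#9 0x1b5→b27/s3 L1-HIT; vc=[7,4]
#10 0x1b0→b27/s3 L1-HIT; vc=[7,4]
#11 0x1f3→b31/s3 MISS; vc=[7,4,27]
#12 0x147→b20/s0 MISS; vc=[7,4,27,8]
#13 0x46→b4/s0 VC-HIT; vc=[7,20,27,8]
#14 0x4c→b4/s0 L1-HIT; vc=[7,20,27,8]
#15 0x78→b7/s3 VC-HIT; vc=[31,20,27,8]
#16 0xbc→b11/s3 MISS; vc=[20,27,8,7]
#17 0x74→b7/s3 VC-HIT; vc=[20,27,8,11]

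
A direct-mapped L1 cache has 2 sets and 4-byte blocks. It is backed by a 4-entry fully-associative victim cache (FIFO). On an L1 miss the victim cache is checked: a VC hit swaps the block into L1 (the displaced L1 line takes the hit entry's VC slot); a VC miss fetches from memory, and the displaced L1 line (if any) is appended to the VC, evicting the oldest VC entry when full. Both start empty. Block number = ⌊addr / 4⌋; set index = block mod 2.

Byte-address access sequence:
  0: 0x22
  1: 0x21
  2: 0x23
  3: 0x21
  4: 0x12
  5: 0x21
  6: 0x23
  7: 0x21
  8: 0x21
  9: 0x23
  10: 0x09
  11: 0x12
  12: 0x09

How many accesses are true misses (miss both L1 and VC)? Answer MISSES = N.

  [0] addr=0x22 blk=8 s=0: MISS | VC []
  [1] addr=0x21 blk=8 s=0: L1-HIT | VC []
  [2] addr=0x23 blk=8 s=0: L1-HIT | VC []
  [3] addr=0x21 blk=8 s=0: L1-HIT | VC []
  [4] addr=0x12 blk=4 s=0: MISS | VC [8]
  [5] addr=0x21 blk=8 s=0: VC-HIT | VC [4]
  [6] addr=0x23 blk=8 s=0: L1-HIT | VC [4]
  [7] addr=0x21 blk=8 s=0: L1-HIT | VC [4]
  [8] addr=0x21 blk=8 s=0: L1-HIT | VC [4]
  [9] addr=0x23 blk=8 s=0: L1-HIT | VC [4]
  [10] addr=0x9 blk=2 s=0: MISS | VC [4, 8]
  [11] addr=0x12 blk=4 s=0: VC-HIT | VC [2, 8]
  [12] addr=0x9 blk=2 s=0: VC-HIT | VC [4, 8]

MISSES = 3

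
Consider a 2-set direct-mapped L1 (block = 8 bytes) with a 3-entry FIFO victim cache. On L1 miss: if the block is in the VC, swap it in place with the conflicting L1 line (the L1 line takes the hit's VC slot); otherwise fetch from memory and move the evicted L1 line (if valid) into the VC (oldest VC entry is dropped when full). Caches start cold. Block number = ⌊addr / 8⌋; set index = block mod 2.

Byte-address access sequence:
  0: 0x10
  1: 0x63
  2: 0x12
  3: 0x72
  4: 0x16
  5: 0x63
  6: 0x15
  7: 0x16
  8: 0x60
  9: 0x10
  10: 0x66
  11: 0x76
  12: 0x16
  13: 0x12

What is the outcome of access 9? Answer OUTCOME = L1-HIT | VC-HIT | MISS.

  [0] addr=0x10 blk=2 s=0: MISS | VC []
  [1] addr=0x63 blk=12 s=0: MISS | VC [2]
  [2] addr=0x12 blk=2 s=0: VC-HIT | VC [12]
  [3] addr=0x72 blk=14 s=0: MISS | VC [12, 2]
  [4] addr=0x16 blk=2 s=0: VC-HIT | VC [12, 14]
  [5] addr=0x63 blk=12 s=0: VC-HIT | VC [2, 14]
  [6] addr=0x15 blk=2 s=0: VC-HIT | VC [12, 14]
  [7] addr=0x16 blk=2 s=0: L1-HIT | VC [12, 14]
  [8] addr=0x60 blk=12 s=0: VC-HIT | VC [2, 14]
  [9] addr=0x10 blk=2 s=0: VC-HIT | VC [12, 14]
  [10] addr=0x66 blk=12 s=0: VC-HIT | VC [2, 14]
  [11] addr=0x76 blk=14 s=0: VC-HIT | VC [2, 12]
  [12] addr=0x16 blk=2 s=0: VC-HIT | VC [14, 12]
  [13] addr=0x12 blk=2 s=0: L1-HIT | VC [14, 12]

OUTCOME = VC-HIT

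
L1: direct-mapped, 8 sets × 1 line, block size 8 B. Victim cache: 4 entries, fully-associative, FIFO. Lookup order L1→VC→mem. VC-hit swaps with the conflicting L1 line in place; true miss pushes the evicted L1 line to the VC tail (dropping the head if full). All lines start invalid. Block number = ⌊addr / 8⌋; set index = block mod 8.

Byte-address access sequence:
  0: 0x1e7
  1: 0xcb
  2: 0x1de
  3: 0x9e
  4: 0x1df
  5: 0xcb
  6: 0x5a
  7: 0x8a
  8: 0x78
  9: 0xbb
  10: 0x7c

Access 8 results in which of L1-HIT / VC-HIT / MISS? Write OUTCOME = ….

  [0] addr=0x1e7 blk=60 s=4: MISS | VC []
  [1] addr=0xcb blk=25 s=1: MISS | VC []
  [2] addr=0x1de blk=59 s=3: MISS | VC []
  [3] addr=0x9e blk=19 s=3: MISS | VC [59]
  [4] addr=0x1df blk=59 s=3: VC-HIT | VC [19]
  [5] addr=0xcb blk=25 s=1: L1-HIT | VC [19]
  [6] addr=0x5a blk=11 s=3: MISS | VC [19, 59]
  [7] addr=0x8a blk=17 s=1: MISS | VC [19, 59, 25]
  [8] addr=0x78 blk=15 s=7: MISS | VC [19, 59, 25]
  [9] addr=0xbb blk=23 s=7: MISS | VC [19, 59, 25, 15]
  [10] addr=0x7c blk=15 s=7: VC-HIT | VC [19, 59, 25, 23]

OUTCOME = MISS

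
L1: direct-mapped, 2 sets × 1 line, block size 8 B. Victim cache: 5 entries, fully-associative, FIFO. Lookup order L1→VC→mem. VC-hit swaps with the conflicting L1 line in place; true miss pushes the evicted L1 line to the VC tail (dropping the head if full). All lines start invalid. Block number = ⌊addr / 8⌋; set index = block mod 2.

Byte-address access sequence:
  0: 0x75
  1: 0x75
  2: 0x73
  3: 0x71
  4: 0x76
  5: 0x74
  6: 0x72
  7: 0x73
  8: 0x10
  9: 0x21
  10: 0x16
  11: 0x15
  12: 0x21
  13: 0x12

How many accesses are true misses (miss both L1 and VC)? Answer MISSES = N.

MISSES = 3

#0 0x75→b14/s0 MISS; vc=[]
#1 0x75→b14/s0 L1-HIT; vc=[]
#2 0x73→b14/s0 L1-HIT; vc=[]
#3 0x71→b14/s0 L1-HIT; vc=[]
#4 0x76→b14/s0 L1-HIT; vc=[]
#5 0x74→b14/s0 L1-HIT; vc=[]
#6 0x72→b14/s0 L1-HIT; vc=[]
#7 0x73→b14/s0 L1-HIT; vc=[]
#8 0x10→b2/s0 MISS; vc=[14]
#9 0x21→b4/s0 MISS; vc=[14,2]
#10 0x16→b2/s0 VC-HIT; vc=[14,4]
#11 0x15→b2/s0 L1-HIT; vc=[14,4]
#12 0x21→b4/s0 VC-HIT; vc=[14,2]
#13 0x12→b2/s0 VC-HIT; vc=[14,4]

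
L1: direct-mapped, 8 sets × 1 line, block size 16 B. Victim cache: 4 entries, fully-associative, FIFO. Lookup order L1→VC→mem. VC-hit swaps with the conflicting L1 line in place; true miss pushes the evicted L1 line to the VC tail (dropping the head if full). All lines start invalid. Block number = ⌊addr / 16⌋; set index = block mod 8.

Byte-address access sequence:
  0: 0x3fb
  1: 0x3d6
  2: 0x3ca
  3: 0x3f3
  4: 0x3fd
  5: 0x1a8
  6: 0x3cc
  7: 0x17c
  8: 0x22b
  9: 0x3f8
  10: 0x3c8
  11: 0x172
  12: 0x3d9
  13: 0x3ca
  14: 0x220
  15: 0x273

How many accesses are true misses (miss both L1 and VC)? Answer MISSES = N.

MISSES = 7

0: 0x3fb (blk 63, set 7) → MISS  vc=[]
1: 0x3d6 (blk 61, set 5) → MISS  vc=[]
2: 0x3ca (blk 60, set 4) → MISS  vc=[]
3: 0x3f3 (blk 63, set 7) → L1-HIT  vc=[]
4: 0x3fd (blk 63, set 7) → L1-HIT  vc=[]
5: 0x1a8 (blk 26, set 2) → MISS  vc=[]
6: 0x3cc (blk 60, set 4) → L1-HIT  vc=[]
7: 0x17c (blk 23, set 7) → MISS  vc=[63]
8: 0x22b (blk 34, set 2) → MISS  vc=[63, 26]
9: 0x3f8 (blk 63, set 7) → VC-HIT  vc=[23, 26]
10: 0x3c8 (blk 60, set 4) → L1-HIT  vc=[23, 26]
11: 0x172 (blk 23, set 7) → VC-HIT  vc=[63, 26]
12: 0x3d9 (blk 61, set 5) → L1-HIT  vc=[63, 26]
13: 0x3ca (blk 60, set 4) → L1-HIT  vc=[63, 26]
14: 0x220 (blk 34, set 2) → L1-HIT  vc=[63, 26]
15: 0x273 (blk 39, set 7) → MISS  vc=[63, 26, 23]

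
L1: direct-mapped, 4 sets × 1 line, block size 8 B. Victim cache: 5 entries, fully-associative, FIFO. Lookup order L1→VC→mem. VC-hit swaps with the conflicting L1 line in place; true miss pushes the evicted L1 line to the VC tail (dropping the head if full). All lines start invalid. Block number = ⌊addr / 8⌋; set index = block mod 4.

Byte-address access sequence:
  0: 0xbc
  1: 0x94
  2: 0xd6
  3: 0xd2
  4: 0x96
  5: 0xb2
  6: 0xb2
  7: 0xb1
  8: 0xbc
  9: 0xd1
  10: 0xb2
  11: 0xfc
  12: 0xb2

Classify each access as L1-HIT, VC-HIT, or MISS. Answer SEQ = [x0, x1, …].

  [0] addr=0xbc blk=23 s=3: MISS | VC []
  [1] addr=0x94 blk=18 s=2: MISS | VC []
  [2] addr=0xd6 blk=26 s=2: MISS | VC [18]
  [3] addr=0xd2 blk=26 s=2: L1-HIT | VC [18]
  [4] addr=0x96 blk=18 s=2: VC-HIT | VC [26]
  [5] addr=0xb2 blk=22 s=2: MISS | VC [26, 18]
  [6] addr=0xb2 blk=22 s=2: L1-HIT | VC [26, 18]
  [7] addr=0xb1 blk=22 s=2: L1-HIT | VC [26, 18]
  [8] addr=0xbc blk=23 s=3: L1-HIT | VC [26, 18]
  [9] addr=0xd1 blk=26 s=2: VC-HIT | VC [22, 18]
  [10] addr=0xb2 blk=22 s=2: VC-HIT | VC [26, 18]
  [11] addr=0xfc blk=31 s=3: MISS | VC [26, 18, 23]
  [12] addr=0xb2 blk=22 s=2: L1-HIT | VC [26, 18, 23]

SEQ = [MISS, MISS, MISS, L1-HIT, VC-HIT, MISS, L1-HIT, L1-HIT, L1-HIT, VC-HIT, VC-HIT, MISS, L1-HIT]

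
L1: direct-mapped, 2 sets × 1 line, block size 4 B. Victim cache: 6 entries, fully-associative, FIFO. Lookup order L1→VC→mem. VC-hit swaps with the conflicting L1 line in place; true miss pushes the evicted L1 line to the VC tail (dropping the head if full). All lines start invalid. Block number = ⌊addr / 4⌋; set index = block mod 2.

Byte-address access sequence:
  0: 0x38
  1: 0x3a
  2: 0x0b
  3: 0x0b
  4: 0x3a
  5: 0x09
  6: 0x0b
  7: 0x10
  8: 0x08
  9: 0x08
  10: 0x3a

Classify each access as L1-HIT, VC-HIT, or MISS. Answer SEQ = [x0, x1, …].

SEQ = [MISS, L1-HIT, MISS, L1-HIT, VC-HIT, VC-HIT, L1-HIT, MISS, VC-HIT, L1-HIT, VC-HIT]

#0 0x38→b14/s0 MISS; vc=[]
#1 0x3a→b14/s0 L1-HIT; vc=[]
#2 0xb→b2/s0 MISS; vc=[14]
#3 0xb→b2/s0 L1-HIT; vc=[14]
#4 0x3a→b14/s0 VC-HIT; vc=[2]
#5 0x9→b2/s0 VC-HIT; vc=[14]
#6 0xb→b2/s0 L1-HIT; vc=[14]
#7 0x10→b4/s0 MISS; vc=[14,2]
#8 0x8→b2/s0 VC-HIT; vc=[14,4]
#9 0x8→b2/s0 L1-HIT; vc=[14,4]
#10 0x3a→b14/s0 VC-HIT; vc=[2,4]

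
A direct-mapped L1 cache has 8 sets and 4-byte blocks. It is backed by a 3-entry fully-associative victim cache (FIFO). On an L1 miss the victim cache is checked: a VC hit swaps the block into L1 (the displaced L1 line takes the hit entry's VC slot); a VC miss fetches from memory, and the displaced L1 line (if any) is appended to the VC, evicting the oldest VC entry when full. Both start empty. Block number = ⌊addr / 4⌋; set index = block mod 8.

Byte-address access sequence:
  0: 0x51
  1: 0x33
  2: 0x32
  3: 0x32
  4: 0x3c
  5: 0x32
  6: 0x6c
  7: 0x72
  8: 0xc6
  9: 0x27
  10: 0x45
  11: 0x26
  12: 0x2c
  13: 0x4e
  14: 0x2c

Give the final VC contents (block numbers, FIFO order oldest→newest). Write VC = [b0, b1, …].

  [0] addr=0x51 blk=20 s=4: MISS | VC []
  [1] addr=0x33 blk=12 s=4: MISS | VC [20]
  [2] addr=0x32 blk=12 s=4: L1-HIT | VC [20]
  [3] addr=0x32 blk=12 s=4: L1-HIT | VC [20]
  [4] addr=0x3c blk=15 s=7: MISS | VC [20]
  [5] addr=0x32 blk=12 s=4: L1-HIT | VC [20]
  [6] addr=0x6c blk=27 s=3: MISS | VC [20]
  [7] addr=0x72 blk=28 s=4: MISS | VC [20, 12]
  [8] addr=0xc6 blk=49 s=1: MISS | VC [20, 12]
  [9] addr=0x27 blk=9 s=1: MISS | VC [20, 12, 49]
  [10] addr=0x45 blk=17 s=1: MISS | VC [12, 49, 9]
  [11] addr=0x26 blk=9 s=1: VC-HIT | VC [12, 49, 17]
  [12] addr=0x2c blk=11 s=3: MISS | VC [49, 17, 27]
  [13] addr=0x4e blk=19 s=3: MISS | VC [17, 27, 11]
  [14] addr=0x2c blk=11 s=3: VC-HIT | VC [17, 27, 19]

VC = [17, 27, 19]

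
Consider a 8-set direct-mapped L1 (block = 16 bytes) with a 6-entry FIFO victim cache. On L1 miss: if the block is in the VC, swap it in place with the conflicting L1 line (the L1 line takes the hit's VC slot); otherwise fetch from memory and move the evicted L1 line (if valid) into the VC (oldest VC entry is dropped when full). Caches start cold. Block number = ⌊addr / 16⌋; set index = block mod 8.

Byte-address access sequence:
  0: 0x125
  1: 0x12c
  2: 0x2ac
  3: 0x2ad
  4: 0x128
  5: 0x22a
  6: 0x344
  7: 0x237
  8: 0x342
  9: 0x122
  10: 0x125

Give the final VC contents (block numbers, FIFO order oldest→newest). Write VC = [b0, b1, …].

VC = [42, 34]

#0 0x125→b18/s2 MISS; vc=[]
#1 0x12c→b18/s2 L1-HIT; vc=[]
#2 0x2ac→b42/s2 MISS; vc=[18]
#3 0x2ad→b42/s2 L1-HIT; vc=[18]
#4 0x128→b18/s2 VC-HIT; vc=[42]
#5 0x22a→b34/s2 MISS; vc=[42,18]
#6 0x344→b52/s4 MISS; vc=[42,18]
#7 0x237→b35/s3 MISS; vc=[42,18]
#8 0x342→b52/s4 L1-HIT; vc=[42,18]
#9 0x122→b18/s2 VC-HIT; vc=[42,34]
#10 0x125→b18/s2 L1-HIT; vc=[42,34]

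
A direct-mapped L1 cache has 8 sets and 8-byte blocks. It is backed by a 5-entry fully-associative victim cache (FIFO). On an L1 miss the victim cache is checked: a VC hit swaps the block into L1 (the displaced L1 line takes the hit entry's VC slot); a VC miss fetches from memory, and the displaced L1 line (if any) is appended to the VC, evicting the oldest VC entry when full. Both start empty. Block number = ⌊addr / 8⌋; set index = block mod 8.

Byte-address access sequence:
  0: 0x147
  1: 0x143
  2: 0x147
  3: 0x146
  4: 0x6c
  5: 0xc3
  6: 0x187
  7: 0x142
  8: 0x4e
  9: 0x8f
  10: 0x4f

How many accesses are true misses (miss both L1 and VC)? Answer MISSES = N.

0: 0x147 (blk 40, set 0) → MISS  vc=[]
1: 0x143 (blk 40, set 0) → L1-HIT  vc=[]
2: 0x147 (blk 40, set 0) → L1-HIT  vc=[]
3: 0x146 (blk 40, set 0) → L1-HIT  vc=[]
4: 0x6c (blk 13, set 5) → MISS  vc=[]
5: 0xc3 (blk 24, set 0) → MISS  vc=[40]
6: 0x187 (blk 48, set 0) → MISS  vc=[40, 24]
7: 0x142 (blk 40, set 0) → VC-HIT  vc=[48, 24]
8: 0x4e (blk 9, set 1) → MISS  vc=[48, 24]
9: 0x8f (blk 17, set 1) → MISS  vc=[48, 24, 9]
10: 0x4f (blk 9, set 1) → VC-HIT  vc=[48, 24, 17]

MISSES = 6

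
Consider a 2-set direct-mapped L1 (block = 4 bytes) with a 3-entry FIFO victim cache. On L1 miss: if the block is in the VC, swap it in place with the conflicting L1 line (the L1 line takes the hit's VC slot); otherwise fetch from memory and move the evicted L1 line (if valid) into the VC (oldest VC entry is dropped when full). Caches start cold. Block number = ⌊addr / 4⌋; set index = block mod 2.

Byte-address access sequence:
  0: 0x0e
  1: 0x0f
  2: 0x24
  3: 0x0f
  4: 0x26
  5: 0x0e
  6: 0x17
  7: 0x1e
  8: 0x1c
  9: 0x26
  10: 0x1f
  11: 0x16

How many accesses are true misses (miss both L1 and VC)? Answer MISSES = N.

MISSES = 4

0: 0xe (blk 3, set 1) → MISS  vc=[]
1: 0xf (blk 3, set 1) → L1-HIT  vc=[]
2: 0x24 (blk 9, set 1) → MISS  vc=[3]
3: 0xf (blk 3, set 1) → VC-HIT  vc=[9]
4: 0x26 (blk 9, set 1) → VC-HIT  vc=[3]
5: 0xe (blk 3, set 1) → VC-HIT  vc=[9]
6: 0x17 (blk 5, set 1) → MISS  vc=[9, 3]
7: 0x1e (blk 7, set 1) → MISS  vc=[9, 3, 5]
8: 0x1c (blk 7, set 1) → L1-HIT  vc=[9, 3, 5]
9: 0x26 (blk 9, set 1) → VC-HIT  vc=[7, 3, 5]
10: 0x1f (blk 7, set 1) → VC-HIT  vc=[9, 3, 5]
11: 0x16 (blk 5, set 1) → VC-HIT  vc=[9, 3, 7]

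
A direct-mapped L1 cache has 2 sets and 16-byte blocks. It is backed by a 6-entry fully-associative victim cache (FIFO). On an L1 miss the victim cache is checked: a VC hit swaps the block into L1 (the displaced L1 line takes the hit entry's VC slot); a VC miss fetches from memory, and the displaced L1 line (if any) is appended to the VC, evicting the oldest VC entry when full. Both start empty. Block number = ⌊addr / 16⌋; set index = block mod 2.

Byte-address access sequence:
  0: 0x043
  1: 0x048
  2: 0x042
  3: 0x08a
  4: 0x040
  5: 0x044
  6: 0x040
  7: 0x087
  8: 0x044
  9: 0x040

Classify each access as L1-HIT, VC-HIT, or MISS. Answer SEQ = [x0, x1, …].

#0 0x43→b4/s0 MISS; vc=[]
#1 0x48→b4/s0 L1-HIT; vc=[]
#2 0x42→b4/s0 L1-HIT; vc=[]
#3 0x8a→b8/s0 MISS; vc=[4]
#4 0x40→b4/s0 VC-HIT; vc=[8]
#5 0x44→b4/s0 L1-HIT; vc=[8]
#6 0x40→b4/s0 L1-HIT; vc=[8]
#7 0x87→b8/s0 VC-HIT; vc=[4]
#8 0x44→b4/s0 VC-HIT; vc=[8]
#9 0x40→b4/s0 L1-HIT; vc=[8]

SEQ = [MISS, L1-HIT, L1-HIT, MISS, VC-HIT, L1-HIT, L1-HIT, VC-HIT, VC-HIT, L1-HIT]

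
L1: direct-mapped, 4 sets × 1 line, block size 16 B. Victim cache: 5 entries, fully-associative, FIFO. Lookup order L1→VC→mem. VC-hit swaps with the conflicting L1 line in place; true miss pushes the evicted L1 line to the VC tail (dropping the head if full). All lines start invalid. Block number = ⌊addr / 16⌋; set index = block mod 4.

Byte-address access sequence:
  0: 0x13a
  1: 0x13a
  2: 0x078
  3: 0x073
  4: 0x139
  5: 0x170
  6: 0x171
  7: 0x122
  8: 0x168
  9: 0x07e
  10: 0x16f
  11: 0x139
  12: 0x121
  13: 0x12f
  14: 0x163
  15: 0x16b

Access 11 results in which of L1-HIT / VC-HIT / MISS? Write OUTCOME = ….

  [0] addr=0x13a blk=19 s=3: MISS | VC []
  [1] addr=0x13a blk=19 s=3: L1-HIT | VC []
  [2] addr=0x78 blk=7 s=3: MISS | VC [19]
  [3] addr=0x73 blk=7 s=3: L1-HIT | VC [19]
  [4] addr=0x139 blk=19 s=3: VC-HIT | VC [7]
  [5] addr=0x170 blk=23 s=3: MISS | VC [7, 19]
  [6] addr=0x171 blk=23 s=3: L1-HIT | VC [7, 19]
  [7] addr=0x122 blk=18 s=2: MISS | VC [7, 19]
  [8] addr=0x168 blk=22 s=2: MISS | VC [7, 19, 18]
  [9] addr=0x7e blk=7 s=3: VC-HIT | VC [23, 19, 18]
  [10] addr=0x16f blk=22 s=2: L1-HIT | VC [23, 19, 18]
  [11] addr=0x139 blk=19 s=3: VC-HIT | VC [23, 7, 18]
  [12] addr=0x121 blk=18 s=2: VC-HIT | VC [23, 7, 22]
  [13] addr=0x12f blk=18 s=2: L1-HIT | VC [23, 7, 22]
  [14] addr=0x163 blk=22 s=2: VC-HIT | VC [23, 7, 18]
  [15] addr=0x16b blk=22 s=2: L1-HIT | VC [23, 7, 18]

OUTCOME = VC-HIT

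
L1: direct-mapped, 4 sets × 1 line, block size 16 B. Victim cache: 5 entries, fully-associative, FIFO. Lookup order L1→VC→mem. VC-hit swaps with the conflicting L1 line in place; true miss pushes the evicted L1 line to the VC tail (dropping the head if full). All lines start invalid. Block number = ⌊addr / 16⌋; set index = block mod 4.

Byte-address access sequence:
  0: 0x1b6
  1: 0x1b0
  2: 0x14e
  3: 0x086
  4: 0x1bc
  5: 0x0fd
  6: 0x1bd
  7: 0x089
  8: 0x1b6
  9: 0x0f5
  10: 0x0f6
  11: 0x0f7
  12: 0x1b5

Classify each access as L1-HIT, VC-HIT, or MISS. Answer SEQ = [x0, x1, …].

  [0] addr=0x1b6 blk=27 s=3: MISS | VC []
  [1] addr=0x1b0 blk=27 s=3: L1-HIT | VC []
  [2] addr=0x14e blk=20 s=0: MISS | VC []
  [3] addr=0x86 blk=8 s=0: MISS | VC [20]
  [4] addr=0x1bc blk=27 s=3: L1-HIT | VC [20]
  [5] addr=0xfd blk=15 s=3: MISS | VC [20, 27]
  [6] addr=0x1bd blk=27 s=3: VC-HIT | VC [20, 15]
  [7] addr=0x89 blk=8 s=0: L1-HIT | VC [20, 15]
  [8] addr=0x1b6 blk=27 s=3: L1-HIT | VC [20, 15]
  [9] addr=0xf5 blk=15 s=3: VC-HIT | VC [20, 27]
  [10] addr=0xf6 blk=15 s=3: L1-HIT | VC [20, 27]
  [11] addr=0xf7 blk=15 s=3: L1-HIT | VC [20, 27]
  [12] addr=0x1b5 blk=27 s=3: VC-HIT | VC [20, 15]

SEQ = [MISS, L1-HIT, MISS, MISS, L1-HIT, MISS, VC-HIT, L1-HIT, L1-HIT, VC-HIT, L1-HIT, L1-HIT, VC-HIT]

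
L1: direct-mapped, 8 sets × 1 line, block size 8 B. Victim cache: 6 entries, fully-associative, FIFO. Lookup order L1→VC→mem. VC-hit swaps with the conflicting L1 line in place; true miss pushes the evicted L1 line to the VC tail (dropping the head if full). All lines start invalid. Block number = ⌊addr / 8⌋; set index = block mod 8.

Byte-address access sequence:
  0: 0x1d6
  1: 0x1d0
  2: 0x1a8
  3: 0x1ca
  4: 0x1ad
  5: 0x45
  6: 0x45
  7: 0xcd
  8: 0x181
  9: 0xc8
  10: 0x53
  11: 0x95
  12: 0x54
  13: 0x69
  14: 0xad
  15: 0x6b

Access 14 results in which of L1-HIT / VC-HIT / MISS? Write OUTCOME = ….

OUTCOME = MISS

  [0] addr=0x1d6 blk=58 s=2: MISS | VC []
  [1] addr=0x1d0 blk=58 s=2: L1-HIT | VC []
  [2] addr=0x1a8 blk=53 s=5: MISS | VC []
  [3] addr=0x1ca blk=57 s=1: MISS | VC []
  [4] addr=0x1ad blk=53 s=5: L1-HIT | VC []
  [5] addr=0x45 blk=8 s=0: MISS | VC []
  [6] addr=0x45 blk=8 s=0: L1-HIT | VC []
  [7] addr=0xcd blk=25 s=1: MISS | VC [57]
  [8] addr=0x181 blk=48 s=0: MISS | VC [57, 8]
  [9] addr=0xc8 blk=25 s=1: L1-HIT | VC [57, 8]
  [10] addr=0x53 blk=10 s=2: MISS | VC [57, 8, 58]
  [11] addr=0x95 blk=18 s=2: MISS | VC [57, 8, 58, 10]
  [12] addr=0x54 blk=10 s=2: VC-HIT | VC [57, 8, 58, 18]
  [13] addr=0x69 blk=13 s=5: MISS | VC [57, 8, 58, 18, 53]
  [14] addr=0xad blk=21 s=5: MISS | VC [57, 8, 58, 18, 53, 13]
  [15] addr=0x6b blk=13 s=5: VC-HIT | VC [57, 8, 58, 18, 53, 21]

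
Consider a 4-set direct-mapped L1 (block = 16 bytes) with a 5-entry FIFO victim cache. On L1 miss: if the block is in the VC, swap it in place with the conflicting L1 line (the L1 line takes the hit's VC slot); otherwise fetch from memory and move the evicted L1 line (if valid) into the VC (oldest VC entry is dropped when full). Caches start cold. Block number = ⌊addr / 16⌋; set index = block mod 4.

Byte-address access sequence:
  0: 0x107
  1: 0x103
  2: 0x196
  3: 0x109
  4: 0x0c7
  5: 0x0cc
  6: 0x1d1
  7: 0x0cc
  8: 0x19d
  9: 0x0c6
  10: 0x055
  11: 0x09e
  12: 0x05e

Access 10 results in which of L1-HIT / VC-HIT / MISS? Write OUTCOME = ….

0: 0x107 (blk 16, set 0) → MISS  vc=[]
1: 0x103 (blk 16, set 0) → L1-HIT  vc=[]
2: 0x196 (blk 25, set 1) → MISS  vc=[]
3: 0x109 (blk 16, set 0) → L1-HIT  vc=[]
4: 0xc7 (blk 12, set 0) → MISS  vc=[16]
5: 0xcc (blk 12, set 0) → L1-HIT  vc=[16]
6: 0x1d1 (blk 29, set 1) → MISS  vc=[16, 25]
7: 0xcc (blk 12, set 0) → L1-HIT  vc=[16, 25]
8: 0x19d (blk 25, set 1) → VC-HIT  vc=[16, 29]
9: 0xc6 (blk 12, set 0) → L1-HIT  vc=[16, 29]
10: 0x55 (blk 5, set 1) → MISS  vc=[16, 29, 25]
11: 0x9e (blk 9, set 1) → MISS  vc=[16, 29, 25, 5]
12: 0x5e (blk 5, set 1) → VC-HIT  vc=[16, 29, 25, 9]

OUTCOME = MISS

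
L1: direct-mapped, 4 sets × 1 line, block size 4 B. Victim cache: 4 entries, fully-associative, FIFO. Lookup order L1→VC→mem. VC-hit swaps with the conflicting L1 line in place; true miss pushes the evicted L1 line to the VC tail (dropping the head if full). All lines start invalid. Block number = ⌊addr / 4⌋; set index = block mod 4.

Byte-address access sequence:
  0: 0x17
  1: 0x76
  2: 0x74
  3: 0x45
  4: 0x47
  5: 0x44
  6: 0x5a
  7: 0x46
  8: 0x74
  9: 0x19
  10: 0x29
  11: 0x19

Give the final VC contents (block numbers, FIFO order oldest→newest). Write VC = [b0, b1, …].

#0 0x17→b5/s1 MISS; vc=[]
#1 0x76→b29/s1 MISS; vc=[5]
#2 0x74→b29/s1 L1-HIT; vc=[5]
#3 0x45→b17/s1 MISS; vc=[5,29]
#4 0x47→b17/s1 L1-HIT; vc=[5,29]
#5 0x44→b17/s1 L1-HIT; vc=[5,29]
#6 0x5a→b22/s2 MISS; vc=[5,29]
#7 0x46→b17/s1 L1-HIT; vc=[5,29]
#8 0x74→b29/s1 VC-HIT; vc=[5,17]
#9 0x19→b6/s2 MISS; vc=[5,17,22]
#10 0x29→b10/s2 MISS; vc=[5,17,22,6]
#11 0x19→b6/s2 VC-HIT; vc=[5,17,22,10]

VC = [5, 17, 22, 10]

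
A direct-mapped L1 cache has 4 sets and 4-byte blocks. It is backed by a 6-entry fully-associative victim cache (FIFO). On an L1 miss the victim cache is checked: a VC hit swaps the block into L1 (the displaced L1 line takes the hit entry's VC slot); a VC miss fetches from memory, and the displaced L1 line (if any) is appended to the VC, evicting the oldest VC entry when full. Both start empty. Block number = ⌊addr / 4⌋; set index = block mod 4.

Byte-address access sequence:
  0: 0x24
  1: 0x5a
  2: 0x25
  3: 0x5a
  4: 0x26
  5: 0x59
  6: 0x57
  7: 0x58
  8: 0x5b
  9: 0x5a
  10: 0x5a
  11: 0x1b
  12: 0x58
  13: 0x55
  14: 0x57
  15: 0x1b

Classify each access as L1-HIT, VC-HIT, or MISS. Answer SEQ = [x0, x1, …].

0: 0x24 (blk 9, set 1) → MISS  vc=[]
1: 0x5a (blk 22, set 2) → MISS  vc=[]
2: 0x25 (blk 9, set 1) → L1-HIT  vc=[]
3: 0x5a (blk 22, set 2) → L1-HIT  vc=[]
4: 0x26 (blk 9, set 1) → L1-HIT  vc=[]
5: 0x59 (blk 22, set 2) → L1-HIT  vc=[]
6: 0x57 (blk 21, set 1) → MISS  vc=[9]
7: 0x58 (blk 22, set 2) → L1-HIT  vc=[9]
8: 0x5b (blk 22, set 2) → L1-HIT  vc=[9]
9: 0x5a (blk 22, set 2) → L1-HIT  vc=[9]
10: 0x5a (blk 22, set 2) → L1-HIT  vc=[9]
11: 0x1b (blk 6, set 2) → MISS  vc=[9, 22]
12: 0x58 (blk 22, set 2) → VC-HIT  vc=[9, 6]
13: 0x55 (blk 21, set 1) → L1-HIT  vc=[9, 6]
14: 0x57 (blk 21, set 1) → L1-HIT  vc=[9, 6]
15: 0x1b (blk 6, set 2) → VC-HIT  vc=[9, 22]

SEQ = [MISS, MISS, L1-HIT, L1-HIT, L1-HIT, L1-HIT, MISS, L1-HIT, L1-HIT, L1-HIT, L1-HIT, MISS, VC-HIT, L1-HIT, L1-HIT, VC-HIT]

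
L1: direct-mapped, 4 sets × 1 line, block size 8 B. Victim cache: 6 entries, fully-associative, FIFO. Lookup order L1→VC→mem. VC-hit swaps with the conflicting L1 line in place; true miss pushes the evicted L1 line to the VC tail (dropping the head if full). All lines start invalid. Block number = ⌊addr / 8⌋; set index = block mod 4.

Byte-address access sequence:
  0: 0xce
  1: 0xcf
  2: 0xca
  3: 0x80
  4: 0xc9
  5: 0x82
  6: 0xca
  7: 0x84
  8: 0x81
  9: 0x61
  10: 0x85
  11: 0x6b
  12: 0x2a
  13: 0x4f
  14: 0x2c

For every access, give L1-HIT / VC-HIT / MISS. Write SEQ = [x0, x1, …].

  [0] addr=0xce blk=25 s=1: MISS | VC []
  [1] addr=0xcf blk=25 s=1: L1-HIT | VC []
  [2] addr=0xca blk=25 s=1: L1-HIT | VC []
  [3] addr=0x80 blk=16 s=0: MISS | VC []
  [4] addr=0xc9 blk=25 s=1: L1-HIT | VC []
  [5] addr=0x82 blk=16 s=0: L1-HIT | VC []
  [6] addr=0xca blk=25 s=1: L1-HIT | VC []
  [7] addr=0x84 blk=16 s=0: L1-HIT | VC []
  [8] addr=0x81 blk=16 s=0: L1-HIT | VC []
  [9] addr=0x61 blk=12 s=0: MISS | VC [16]
  [10] addr=0x85 blk=16 s=0: VC-HIT | VC [12]
  [11] addr=0x6b blk=13 s=1: MISS | VC [12, 25]
  [12] addr=0x2a blk=5 s=1: MISS | VC [12, 25, 13]
  [13] addr=0x4f blk=9 s=1: MISS | VC [12, 25, 13, 5]
  [14] addr=0x2c blk=5 s=1: VC-HIT | VC [12, 25, 13, 9]

SEQ = [MISS, L1-HIT, L1-HIT, MISS, L1-HIT, L1-HIT, L1-HIT, L1-HIT, L1-HIT, MISS, VC-HIT, MISS, MISS, MISS, VC-HIT]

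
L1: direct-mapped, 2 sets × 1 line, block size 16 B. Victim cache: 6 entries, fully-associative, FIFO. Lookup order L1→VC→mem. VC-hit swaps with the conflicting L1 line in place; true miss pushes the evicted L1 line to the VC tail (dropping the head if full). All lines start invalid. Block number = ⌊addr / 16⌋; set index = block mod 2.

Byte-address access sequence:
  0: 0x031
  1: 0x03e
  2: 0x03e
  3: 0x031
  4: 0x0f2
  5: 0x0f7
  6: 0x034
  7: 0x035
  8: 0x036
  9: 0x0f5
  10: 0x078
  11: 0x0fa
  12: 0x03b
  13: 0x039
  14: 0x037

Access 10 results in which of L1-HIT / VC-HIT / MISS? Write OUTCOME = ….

OUTCOME = MISS

#0 0x31→b3/s1 MISS; vc=[]
#1 0x3e→b3/s1 L1-HIT; vc=[]
#2 0x3e→b3/s1 L1-HIT; vc=[]
#3 0x31→b3/s1 L1-HIT; vc=[]
#4 0xf2→b15/s1 MISS; vc=[3]
#5 0xf7→b15/s1 L1-HIT; vc=[3]
#6 0x34→b3/s1 VC-HIT; vc=[15]
#7 0x35→b3/s1 L1-HIT; vc=[15]
#8 0x36→b3/s1 L1-HIT; vc=[15]
#9 0xf5→b15/s1 VC-HIT; vc=[3]
#10 0x78→b7/s1 MISS; vc=[3,15]
#11 0xfa→b15/s1 VC-HIT; vc=[3,7]
#12 0x3b→b3/s1 VC-HIT; vc=[15,7]
#13 0x39→b3/s1 L1-HIT; vc=[15,7]
#14 0x37→b3/s1 L1-HIT; vc=[15,7]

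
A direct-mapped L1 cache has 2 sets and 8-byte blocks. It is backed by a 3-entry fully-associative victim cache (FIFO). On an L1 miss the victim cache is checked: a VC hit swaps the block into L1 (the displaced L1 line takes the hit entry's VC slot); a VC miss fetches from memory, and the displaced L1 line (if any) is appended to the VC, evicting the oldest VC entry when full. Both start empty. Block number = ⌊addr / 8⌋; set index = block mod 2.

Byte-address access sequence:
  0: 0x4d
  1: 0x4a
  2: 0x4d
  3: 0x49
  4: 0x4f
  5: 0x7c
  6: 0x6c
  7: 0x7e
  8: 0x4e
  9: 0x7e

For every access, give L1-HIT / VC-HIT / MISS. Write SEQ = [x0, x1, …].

0: 0x4d (blk 9, set 1) → MISS  vc=[]
1: 0x4a (blk 9, set 1) → L1-HIT  vc=[]
2: 0x4d (blk 9, set 1) → L1-HIT  vc=[]
3: 0x49 (blk 9, set 1) → L1-HIT  vc=[]
4: 0x4f (blk 9, set 1) → L1-HIT  vc=[]
5: 0x7c (blk 15, set 1) → MISS  vc=[9]
6: 0x6c (blk 13, set 1) → MISS  vc=[9, 15]
7: 0x7e (blk 15, set 1) → VC-HIT  vc=[9, 13]
8: 0x4e (blk 9, set 1) → VC-HIT  vc=[15, 13]
9: 0x7e (blk 15, set 1) → VC-HIT  vc=[9, 13]

SEQ = [MISS, L1-HIT, L1-HIT, L1-HIT, L1-HIT, MISS, MISS, VC-HIT, VC-HIT, VC-HIT]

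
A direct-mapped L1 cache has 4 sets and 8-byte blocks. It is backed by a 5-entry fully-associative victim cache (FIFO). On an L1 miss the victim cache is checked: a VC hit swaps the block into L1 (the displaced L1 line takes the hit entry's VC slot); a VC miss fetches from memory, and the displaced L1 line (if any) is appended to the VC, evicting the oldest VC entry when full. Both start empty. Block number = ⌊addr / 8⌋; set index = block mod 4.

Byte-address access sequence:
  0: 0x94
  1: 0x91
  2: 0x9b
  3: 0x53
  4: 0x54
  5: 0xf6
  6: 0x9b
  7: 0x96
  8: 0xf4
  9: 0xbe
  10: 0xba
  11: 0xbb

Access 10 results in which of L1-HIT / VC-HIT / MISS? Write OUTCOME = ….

  [0] addr=0x94 blk=18 s=2: MISS | VC []
  [1] addr=0x91 blk=18 s=2: L1-HIT | VC []
  [2] addr=0x9b blk=19 s=3: MISS | VC []
  [3] addr=0x53 blk=10 s=2: MISS | VC [18]
  [4] addr=0x54 blk=10 s=2: L1-HIT | VC [18]
  [5] addr=0xf6 blk=30 s=2: MISS | VC [18, 10]
  [6] addr=0x9b blk=19 s=3: L1-HIT | VC [18, 10]
  [7] addr=0x96 blk=18 s=2: VC-HIT | VC [30, 10]
  [8] addr=0xf4 blk=30 s=2: VC-HIT | VC [18, 10]
  [9] addr=0xbe blk=23 s=3: MISS | VC [18, 10, 19]
  [10] addr=0xba blk=23 s=3: L1-HIT | VC [18, 10, 19]
  [11] addr=0xbb blk=23 s=3: L1-HIT | VC [18, 10, 19]

OUTCOME = L1-HIT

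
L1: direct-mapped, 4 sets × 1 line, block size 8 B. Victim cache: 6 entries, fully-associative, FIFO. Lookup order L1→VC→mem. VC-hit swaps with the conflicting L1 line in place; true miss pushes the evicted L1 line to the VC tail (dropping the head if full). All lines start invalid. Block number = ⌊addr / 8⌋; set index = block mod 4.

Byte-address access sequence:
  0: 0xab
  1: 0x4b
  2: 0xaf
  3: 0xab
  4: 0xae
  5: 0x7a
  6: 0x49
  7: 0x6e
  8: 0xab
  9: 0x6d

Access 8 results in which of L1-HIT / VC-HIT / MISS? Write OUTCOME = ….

0: 0xab (blk 21, set 1) → MISS  vc=[]
1: 0x4b (blk 9, set 1) → MISS  vc=[21]
2: 0xaf (blk 21, set 1) → VC-HIT  vc=[9]
3: 0xab (blk 21, set 1) → L1-HIT  vc=[9]
4: 0xae (blk 21, set 1) → L1-HIT  vc=[9]
5: 0x7a (blk 15, set 3) → MISS  vc=[9]
6: 0x49 (blk 9, set 1) → VC-HIT  vc=[21]
7: 0x6e (blk 13, set 1) → MISS  vc=[21, 9]
8: 0xab (blk 21, set 1) → VC-HIT  vc=[13, 9]
9: 0x6d (blk 13, set 1) → VC-HIT  vc=[21, 9]

OUTCOME = VC-HIT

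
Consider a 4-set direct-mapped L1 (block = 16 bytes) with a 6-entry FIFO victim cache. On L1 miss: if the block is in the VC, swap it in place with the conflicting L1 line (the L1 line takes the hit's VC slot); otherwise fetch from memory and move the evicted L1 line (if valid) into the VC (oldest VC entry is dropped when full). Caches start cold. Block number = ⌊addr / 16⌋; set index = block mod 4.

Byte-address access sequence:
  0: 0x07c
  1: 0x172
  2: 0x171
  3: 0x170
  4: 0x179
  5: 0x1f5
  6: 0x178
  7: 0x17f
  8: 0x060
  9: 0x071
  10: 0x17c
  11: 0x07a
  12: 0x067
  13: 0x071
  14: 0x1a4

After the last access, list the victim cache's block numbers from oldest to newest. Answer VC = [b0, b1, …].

  [0] addr=0x7c blk=7 s=3: MISS | VC []
  [1] addr=0x172 blk=23 s=3: MISS | VC [7]
  [2] addr=0x171 blk=23 s=3: L1-HIT | VC [7]
  [3] addr=0x170 blk=23 s=3: L1-HIT | VC [7]
  [4] addr=0x179 blk=23 s=3: L1-HIT | VC [7]
  [5] addr=0x1f5 blk=31 s=3: MISS | VC [7, 23]
  [6] addr=0x178 blk=23 s=3: VC-HIT | VC [7, 31]
  [7] addr=0x17f blk=23 s=3: L1-HIT | VC [7, 31]
  [8] addr=0x60 blk=6 s=2: MISS | VC [7, 31]
  [9] addr=0x71 blk=7 s=3: VC-HIT | VC [23, 31]
  [10] addr=0x17c blk=23 s=3: VC-HIT | VC [7, 31]
  [11] addr=0x7a blk=7 s=3: VC-HIT | VC [23, 31]
  [12] addr=0x67 blk=6 s=2: L1-HIT | VC [23, 31]
  [13] addr=0x71 blk=7 s=3: L1-HIT | VC [23, 31]
  [14] addr=0x1a4 blk=26 s=2: MISS | VC [23, 31, 6]

VC = [23, 31, 6]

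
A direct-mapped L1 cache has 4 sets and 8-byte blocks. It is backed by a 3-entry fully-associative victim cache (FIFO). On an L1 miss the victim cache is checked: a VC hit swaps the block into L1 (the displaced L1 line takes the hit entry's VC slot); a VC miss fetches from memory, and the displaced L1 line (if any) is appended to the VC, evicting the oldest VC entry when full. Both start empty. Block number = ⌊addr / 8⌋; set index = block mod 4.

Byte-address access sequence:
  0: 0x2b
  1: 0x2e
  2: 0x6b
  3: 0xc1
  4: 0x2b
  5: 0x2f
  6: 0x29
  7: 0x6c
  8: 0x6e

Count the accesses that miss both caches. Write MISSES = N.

0: 0x2b (blk 5, set 1) → MISS  vc=[]
1: 0x2e (blk 5, set 1) → L1-HIT  vc=[]
2: 0x6b (blk 13, set 1) → MISS  vc=[5]
3: 0xc1 (blk 24, set 0) → MISS  vc=[5]
4: 0x2b (blk 5, set 1) → VC-HIT  vc=[13]
5: 0x2f (blk 5, set 1) → L1-HIT  vc=[13]
6: 0x29 (blk 5, set 1) → L1-HIT  vc=[13]
7: 0x6c (blk 13, set 1) → VC-HIT  vc=[5]
8: 0x6e (blk 13, set 1) → L1-HIT  vc=[5]

MISSES = 3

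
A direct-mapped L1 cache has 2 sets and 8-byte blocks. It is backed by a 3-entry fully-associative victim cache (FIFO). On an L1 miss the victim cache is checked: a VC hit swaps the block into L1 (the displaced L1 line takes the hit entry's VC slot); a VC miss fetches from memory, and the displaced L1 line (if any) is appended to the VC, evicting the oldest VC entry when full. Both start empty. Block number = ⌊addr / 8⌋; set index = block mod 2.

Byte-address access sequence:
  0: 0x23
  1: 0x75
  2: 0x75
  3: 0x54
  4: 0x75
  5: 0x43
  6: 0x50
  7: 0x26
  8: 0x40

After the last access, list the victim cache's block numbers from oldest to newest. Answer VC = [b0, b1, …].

#0 0x23→b4/s0 MISS; vc=[]
#1 0x75→b14/s0 MISS; vc=[4]
#2 0x75→b14/s0 L1-HIT; vc=[4]
#3 0x54→b10/s0 MISS; vc=[4,14]
#4 0x75→b14/s0 VC-HIT; vc=[4,10]
#5 0x43→b8/s0 MISS; vc=[4,10,14]
#6 0x50→b10/s0 VC-HIT; vc=[4,8,14]
#7 0x26→b4/s0 VC-HIT; vc=[10,8,14]
#8 0x40→b8/s0 VC-HIT; vc=[10,4,14]

VC = [10, 4, 14]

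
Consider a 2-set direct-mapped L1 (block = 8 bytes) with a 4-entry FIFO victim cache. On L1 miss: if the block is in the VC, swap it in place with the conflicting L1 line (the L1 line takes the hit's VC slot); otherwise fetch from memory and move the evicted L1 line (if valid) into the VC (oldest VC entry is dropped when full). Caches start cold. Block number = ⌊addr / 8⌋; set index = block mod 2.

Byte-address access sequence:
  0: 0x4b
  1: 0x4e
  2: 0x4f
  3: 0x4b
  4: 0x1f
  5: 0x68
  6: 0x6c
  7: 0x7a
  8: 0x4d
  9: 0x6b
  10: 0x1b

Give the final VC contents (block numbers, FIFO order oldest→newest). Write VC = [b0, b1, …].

  [0] addr=0x4b blk=9 s=1: MISS | VC []
  [1] addr=0x4e blk=9 s=1: L1-HIT | VC []
  [2] addr=0x4f blk=9 s=1: L1-HIT | VC []
  [3] addr=0x4b blk=9 s=1: L1-HIT | VC []
  [4] addr=0x1f blk=3 s=1: MISS | VC [9]
  [5] addr=0x68 blk=13 s=1: MISS | VC [9, 3]
  [6] addr=0x6c blk=13 s=1: L1-HIT | VC [9, 3]
  [7] addr=0x7a blk=15 s=1: MISS | VC [9, 3, 13]
  [8] addr=0x4d blk=9 s=1: VC-HIT | VC [15, 3, 13]
  [9] addr=0x6b blk=13 s=1: VC-HIT | VC [15, 3, 9]
  [10] addr=0x1b blk=3 s=1: VC-HIT | VC [15, 13, 9]

VC = [15, 13, 9]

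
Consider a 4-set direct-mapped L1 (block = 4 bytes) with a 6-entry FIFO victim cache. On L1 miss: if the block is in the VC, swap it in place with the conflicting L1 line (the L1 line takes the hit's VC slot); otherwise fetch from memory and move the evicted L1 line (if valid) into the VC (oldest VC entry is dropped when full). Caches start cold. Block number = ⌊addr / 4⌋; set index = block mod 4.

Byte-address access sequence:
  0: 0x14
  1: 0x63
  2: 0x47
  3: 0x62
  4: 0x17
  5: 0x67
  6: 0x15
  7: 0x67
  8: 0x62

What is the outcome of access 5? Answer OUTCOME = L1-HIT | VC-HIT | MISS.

OUTCOME = MISS

  [0] addr=0x14 blk=5 s=1: MISS | VC []
  [1] addr=0x63 blk=24 s=0: MISS | VC []
  [2] addr=0x47 blk=17 s=1: MISS | VC [5]
  [3] addr=0x62 blk=24 s=0: L1-HIT | VC [5]
  [4] addr=0x17 blk=5 s=1: VC-HIT | VC [17]
  [5] addr=0x67 blk=25 s=1: MISS | VC [17, 5]
  [6] addr=0x15 blk=5 s=1: VC-HIT | VC [17, 25]
  [7] addr=0x67 blk=25 s=1: VC-HIT | VC [17, 5]
  [8] addr=0x62 blk=24 s=0: L1-HIT | VC [17, 5]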